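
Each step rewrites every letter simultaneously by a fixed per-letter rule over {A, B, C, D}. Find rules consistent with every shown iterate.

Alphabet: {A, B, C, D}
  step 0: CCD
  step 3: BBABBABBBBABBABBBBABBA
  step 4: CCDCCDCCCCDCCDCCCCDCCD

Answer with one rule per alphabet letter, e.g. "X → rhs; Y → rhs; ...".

A->D, B->C, C->BBA, D->BB

  step 3 ⇒ step 4: BBABBABBBBABBABBBBABBA ⇒ C·C·D·C·C·D·C·C·C·C·D·C·C·D·C·C·C·C·D·C·C·D
    A ↦ D
    B ↦ C
    C ↦ BBA  (constrained at step 0)
    D ↦ BB  (constrained at step 0)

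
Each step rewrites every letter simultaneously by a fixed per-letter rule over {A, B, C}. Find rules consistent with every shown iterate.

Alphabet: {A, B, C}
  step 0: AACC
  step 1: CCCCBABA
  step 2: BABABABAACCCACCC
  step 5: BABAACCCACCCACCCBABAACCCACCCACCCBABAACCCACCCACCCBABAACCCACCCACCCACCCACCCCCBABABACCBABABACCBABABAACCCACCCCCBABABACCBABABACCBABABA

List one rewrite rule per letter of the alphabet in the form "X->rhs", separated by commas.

A->CC, B->AC, C->BA

  step 1 ⇒ step 2: CCCCBABA ⇒ BA·BA·BA·BA·AC·CC·AC·CC
    A ↦ CC
    B ↦ AC
    C ↦ BA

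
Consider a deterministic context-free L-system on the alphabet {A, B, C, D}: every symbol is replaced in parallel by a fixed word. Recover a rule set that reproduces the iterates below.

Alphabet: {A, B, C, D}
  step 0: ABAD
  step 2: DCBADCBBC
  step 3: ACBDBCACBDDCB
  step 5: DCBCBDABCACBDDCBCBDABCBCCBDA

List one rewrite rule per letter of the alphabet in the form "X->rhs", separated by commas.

  step 2 ⇒ step 3: DCBADCBBC ⇒ A·CB·D·BC·A·CB·D·D·CB
    A ↦ BC
    B ↦ D
    C ↦ CB
    D ↦ A

A->BC, B->D, C->CB, D->A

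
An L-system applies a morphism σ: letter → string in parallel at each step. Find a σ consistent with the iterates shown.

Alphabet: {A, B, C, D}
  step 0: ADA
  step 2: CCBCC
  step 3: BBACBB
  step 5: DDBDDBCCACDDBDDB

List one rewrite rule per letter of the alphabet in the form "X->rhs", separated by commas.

A->DD, B->AC, C->B, D->C

  step 2 ⇒ step 3: CCBCC ⇒ B·B·AC·B·B
    B ↦ AC
    C ↦ B
    A ↦ DD  (constrained at step 0)
    D ↦ C  (constrained at step 0)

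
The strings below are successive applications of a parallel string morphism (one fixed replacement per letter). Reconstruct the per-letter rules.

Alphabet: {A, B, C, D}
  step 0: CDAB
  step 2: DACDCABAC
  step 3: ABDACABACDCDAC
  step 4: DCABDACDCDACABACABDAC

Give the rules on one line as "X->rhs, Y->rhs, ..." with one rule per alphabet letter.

  step 3 ⇒ step 4: ABDACABACDCDAC ⇒ D·C·AB·D·AC·D·C·D·AC·AB·AC·AB·D·AC
    A ↦ D
    B ↦ C
    C ↦ AC
    D ↦ AB

A->D, B->C, C->AC, D->AB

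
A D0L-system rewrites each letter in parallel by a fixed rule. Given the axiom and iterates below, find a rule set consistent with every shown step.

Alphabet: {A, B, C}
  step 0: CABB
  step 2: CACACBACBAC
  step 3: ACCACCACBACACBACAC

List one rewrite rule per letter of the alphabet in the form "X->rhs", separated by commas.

A->C, B->BA, C->AC

  step 2 ⇒ step 3: CACACBACBAC ⇒ AC·C·AC·C·AC·BA·C·AC·BA·C·AC
    A ↦ C
    B ↦ BA
    C ↦ AC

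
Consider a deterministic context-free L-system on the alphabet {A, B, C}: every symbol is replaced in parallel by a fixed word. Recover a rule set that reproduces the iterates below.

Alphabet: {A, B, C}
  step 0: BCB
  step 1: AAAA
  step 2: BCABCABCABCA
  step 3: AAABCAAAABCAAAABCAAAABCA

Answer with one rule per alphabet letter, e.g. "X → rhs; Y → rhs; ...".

A->BCA, B->A, C->AA

  step 2 ⇒ step 3: BCABCABCABCA ⇒ A·AA·BCA·A·AA·BCA·A·AA·BCA·A·AA·BCA
    A ↦ BCA
    B ↦ A
    C ↦ AA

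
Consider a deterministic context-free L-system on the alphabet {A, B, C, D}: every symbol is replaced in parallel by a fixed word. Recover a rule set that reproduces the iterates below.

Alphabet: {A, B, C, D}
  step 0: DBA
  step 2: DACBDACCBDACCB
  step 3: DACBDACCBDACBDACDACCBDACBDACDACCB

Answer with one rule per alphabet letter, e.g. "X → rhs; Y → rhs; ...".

  step 2 ⇒ step 3: DACBDACCBDACCB ⇒ DA·CB·DAC·CB·DA·CB·DAC·DAC·CB·DA·CB·DAC·DAC·CB
    A ↦ CB
    B ↦ CB
    C ↦ DAC
    D ↦ DA

A->CB, B->CB, C->DAC, D->DA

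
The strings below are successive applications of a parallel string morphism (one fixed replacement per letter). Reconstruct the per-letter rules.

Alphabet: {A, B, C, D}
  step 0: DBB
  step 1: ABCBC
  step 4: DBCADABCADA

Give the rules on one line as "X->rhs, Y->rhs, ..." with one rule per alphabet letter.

A->D, B->BC, C->A, D->A

  step 0 ⇒ step 1: DBB ⇒ A·BC·BC
    B ↦ BC
    D ↦ A
    A ↦ D  (constrained at step 1)
    C ↦ A  (constrained at step 1)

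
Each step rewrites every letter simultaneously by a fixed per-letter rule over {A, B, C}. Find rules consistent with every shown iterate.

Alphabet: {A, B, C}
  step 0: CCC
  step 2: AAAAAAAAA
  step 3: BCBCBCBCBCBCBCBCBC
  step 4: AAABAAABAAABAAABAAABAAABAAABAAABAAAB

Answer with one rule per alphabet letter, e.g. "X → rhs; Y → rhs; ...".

A->BC, B->AAA, C->B

  step 3 ⇒ step 4: BCBCBCBCBCBCBCBCBC ⇒ AAA·B·AAA·B·AAA·B·AAA·B·AAA·B·AAA·B·AAA·B·AAA·B·AAA·B
    B ↦ AAA
    C ↦ B
  step 2 ⇒ step 3: AAAAAAAAA ⇒ BC·BC·BC·BC·BC·BC·BC·BC·BC
    A ↦ BC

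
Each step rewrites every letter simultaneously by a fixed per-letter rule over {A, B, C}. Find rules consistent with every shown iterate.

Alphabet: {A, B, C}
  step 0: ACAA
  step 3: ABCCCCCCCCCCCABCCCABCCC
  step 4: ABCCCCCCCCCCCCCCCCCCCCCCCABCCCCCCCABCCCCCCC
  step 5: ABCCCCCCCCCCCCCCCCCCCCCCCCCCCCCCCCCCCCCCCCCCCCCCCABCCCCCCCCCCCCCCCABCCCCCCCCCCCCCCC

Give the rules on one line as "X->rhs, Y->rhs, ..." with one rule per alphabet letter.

  step 4 ⇒ step 5: ABCCCCCCCCCCCCCCCCCCCCCCCABCCCCCCCABCCCCCCC ⇒ AB·C·CC·CC·CC·CC·CC·CC·CC·CC·CC·CC·CC·CC·CC·CC·CC·CC·CC·CC·CC·CC·CC·CC·CC·AB·C·CC·CC·CC·CC·CC·CC·CC·AB·C·CC·CC·CC·CC·CC·CC·CC
    A ↦ AB
    B ↦ C
    C ↦ CC

A->AB, B->C, C->CC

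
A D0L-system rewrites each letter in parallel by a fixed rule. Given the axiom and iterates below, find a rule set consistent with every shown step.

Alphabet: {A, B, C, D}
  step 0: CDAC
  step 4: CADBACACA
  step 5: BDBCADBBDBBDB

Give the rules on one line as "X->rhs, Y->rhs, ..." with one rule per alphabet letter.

  step 4 ⇒ step 5: CADBACACA ⇒ B·DB·C·A·DB·B·DB·B·DB
    A ↦ DB
    B ↦ A
    C ↦ B
    D ↦ C

A->DB, B->A, C->B, D->C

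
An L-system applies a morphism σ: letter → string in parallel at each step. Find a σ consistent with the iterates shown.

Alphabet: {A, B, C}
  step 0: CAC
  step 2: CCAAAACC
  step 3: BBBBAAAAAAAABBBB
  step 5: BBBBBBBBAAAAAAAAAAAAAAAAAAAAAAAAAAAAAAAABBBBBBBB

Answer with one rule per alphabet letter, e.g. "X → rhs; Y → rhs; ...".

A->AA, B->C, C->BB

  step 2 ⇒ step 3: CCAAAACC ⇒ BB·BB·AA·AA·AA·AA·BB·BB
    A ↦ AA
    C ↦ BB
    B ↦ C  (constrained at step 3)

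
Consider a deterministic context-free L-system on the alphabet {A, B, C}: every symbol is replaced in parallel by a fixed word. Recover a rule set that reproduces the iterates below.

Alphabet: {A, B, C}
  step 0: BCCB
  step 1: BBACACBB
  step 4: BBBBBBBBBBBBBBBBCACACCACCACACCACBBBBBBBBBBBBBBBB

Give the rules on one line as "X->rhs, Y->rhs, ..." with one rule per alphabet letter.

A->C, B->BB, C->AC

  step 0 ⇒ step 1: BCCB ⇒ BB·AC·AC·BB
    B ↦ BB
    C ↦ AC
    A ↦ C  (constrained at step 1)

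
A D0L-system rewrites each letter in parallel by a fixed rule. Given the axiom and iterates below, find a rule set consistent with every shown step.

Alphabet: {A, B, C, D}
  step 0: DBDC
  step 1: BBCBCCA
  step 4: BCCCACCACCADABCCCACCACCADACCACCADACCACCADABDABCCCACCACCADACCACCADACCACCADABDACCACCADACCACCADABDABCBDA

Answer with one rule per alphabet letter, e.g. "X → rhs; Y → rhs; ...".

A->DA, B->BC, C->CCA, D->B

  step 0 ⇒ step 1: DBDC ⇒ B·BC·B·CCA
    B ↦ BC
    C ↦ CCA
    D ↦ B
    A ↦ DA  (constrained at step 1)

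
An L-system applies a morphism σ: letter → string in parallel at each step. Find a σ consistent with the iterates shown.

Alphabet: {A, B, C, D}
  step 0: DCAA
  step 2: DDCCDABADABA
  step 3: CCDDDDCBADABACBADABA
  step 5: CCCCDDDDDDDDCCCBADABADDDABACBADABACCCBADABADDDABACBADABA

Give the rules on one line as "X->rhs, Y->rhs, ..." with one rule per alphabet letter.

  step 2 ⇒ step 3: DDCCDABADABA ⇒ C·C·DD·DD·C·BA·DA·BA·C·BA·DA·BA
    A ↦ BA
    B ↦ DA
    C ↦ DD
    D ↦ C

A->BA, B->DA, C->DD, D->C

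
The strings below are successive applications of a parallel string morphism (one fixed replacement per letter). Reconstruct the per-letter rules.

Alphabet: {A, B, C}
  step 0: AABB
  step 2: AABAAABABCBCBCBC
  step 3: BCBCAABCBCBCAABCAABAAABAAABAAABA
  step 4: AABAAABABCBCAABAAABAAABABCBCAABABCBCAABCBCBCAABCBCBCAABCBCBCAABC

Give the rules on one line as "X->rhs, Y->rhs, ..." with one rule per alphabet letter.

A->BC, B->AA, C->BA

  step 3 ⇒ step 4: BCBCAABCBCBCAABCAABAAABAAABAAABA ⇒ AA·BA·AA·BA·BC·BC·AA·BA·AA·BA·AA·BA·BC·BC·AA·BA·BC·BC·AA·BC·BC·BC·AA·BC·BC·BC·AA·BC·BC·BC·AA·BC
    A ↦ BC
    B ↦ AA
    C ↦ BA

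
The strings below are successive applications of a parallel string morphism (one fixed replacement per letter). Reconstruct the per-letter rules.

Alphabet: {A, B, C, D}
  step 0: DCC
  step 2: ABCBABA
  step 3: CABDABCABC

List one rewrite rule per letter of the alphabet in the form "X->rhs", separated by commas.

  step 2 ⇒ step 3: ABCBABA ⇒ C·AB·D·AB·C·AB·C
    A ↦ C
    B ↦ AB
    C ↦ D
    D ↦ BA  (constrained at step 0)

A->C, B->AB, C->D, D->BA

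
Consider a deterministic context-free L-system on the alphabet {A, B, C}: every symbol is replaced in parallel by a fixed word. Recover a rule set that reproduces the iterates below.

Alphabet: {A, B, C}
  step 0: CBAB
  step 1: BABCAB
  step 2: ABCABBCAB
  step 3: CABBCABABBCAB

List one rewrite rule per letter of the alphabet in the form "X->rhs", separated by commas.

A->C, B->AB, C->B

  step 2 ⇒ step 3: ABCABBCAB ⇒ C·AB·B·C·AB·AB·B·C·AB
    A ↦ C
    B ↦ AB
    C ↦ B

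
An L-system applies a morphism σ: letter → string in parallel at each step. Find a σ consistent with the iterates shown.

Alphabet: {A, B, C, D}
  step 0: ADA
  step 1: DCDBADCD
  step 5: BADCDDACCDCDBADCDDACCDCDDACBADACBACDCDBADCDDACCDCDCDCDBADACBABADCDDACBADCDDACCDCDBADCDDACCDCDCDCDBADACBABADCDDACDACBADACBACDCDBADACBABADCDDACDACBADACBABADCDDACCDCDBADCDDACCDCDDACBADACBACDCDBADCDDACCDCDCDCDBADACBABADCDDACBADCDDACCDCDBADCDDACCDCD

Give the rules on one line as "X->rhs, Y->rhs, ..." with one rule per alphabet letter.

A->DCD, B->C, C->DAC, D->BA

  step 0 ⇒ step 1: ADA ⇒ DCD·BA·DCD
    A ↦ DCD
    D ↦ BA
    B ↦ C  (constrained at step 1)
    C ↦ DAC  (constrained at step 1)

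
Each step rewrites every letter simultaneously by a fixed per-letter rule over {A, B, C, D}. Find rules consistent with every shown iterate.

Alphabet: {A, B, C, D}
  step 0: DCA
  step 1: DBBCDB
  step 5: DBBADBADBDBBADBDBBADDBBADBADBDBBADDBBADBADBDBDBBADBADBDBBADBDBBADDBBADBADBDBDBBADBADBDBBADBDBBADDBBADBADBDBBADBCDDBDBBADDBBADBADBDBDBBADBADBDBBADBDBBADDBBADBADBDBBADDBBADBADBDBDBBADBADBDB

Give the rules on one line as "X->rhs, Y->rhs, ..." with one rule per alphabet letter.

  step 0 ⇒ step 1: DCA ⇒ DB·BCD·B
    A ↦ B
    C ↦ BCD
    D ↦ DB
    B ↦ BAD  (constrained at step 1)

A->B, B->BAD, C->BCD, D->DB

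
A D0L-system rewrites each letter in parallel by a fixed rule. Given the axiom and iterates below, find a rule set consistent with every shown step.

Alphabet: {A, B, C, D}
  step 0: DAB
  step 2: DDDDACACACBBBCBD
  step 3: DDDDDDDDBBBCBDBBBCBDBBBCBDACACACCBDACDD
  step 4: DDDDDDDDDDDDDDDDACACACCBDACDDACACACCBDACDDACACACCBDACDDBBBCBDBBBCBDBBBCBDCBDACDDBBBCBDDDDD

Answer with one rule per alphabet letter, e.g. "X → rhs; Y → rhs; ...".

  step 3 ⇒ step 4: DDDDDDDDBBBCBDBBBCBDBBBCBDACACACCBDACDD ⇒ DD·DD·DD·DD·DD·DD·DD·DD·AC·AC·AC·CBD·AC·DD·AC·AC·AC·CBD·AC·DD·AC·AC·AC·CBD·AC·DD·BBB·CBD·BBB·CBD·BBB·CBD·CBD·AC·DD·BBB·CBD·DD·DD
    A ↦ BBB
    B ↦ AC
    C ↦ CBD
    D ↦ DD

A->BBB, B->AC, C->CBD, D->DD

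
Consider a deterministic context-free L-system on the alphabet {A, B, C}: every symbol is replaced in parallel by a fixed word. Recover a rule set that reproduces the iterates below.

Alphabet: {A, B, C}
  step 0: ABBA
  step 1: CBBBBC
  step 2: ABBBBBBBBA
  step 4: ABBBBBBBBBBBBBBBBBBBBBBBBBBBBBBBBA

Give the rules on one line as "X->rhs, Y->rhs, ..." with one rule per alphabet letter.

  step 1 ⇒ step 2: CBBBBC ⇒ A·BB·BB·BB·BB·A
    B ↦ BB
    C ↦ A
  step 0 ⇒ step 1: ABBA ⇒ C·BB·BB·C
    A ↦ C

A->C, B->BB, C->A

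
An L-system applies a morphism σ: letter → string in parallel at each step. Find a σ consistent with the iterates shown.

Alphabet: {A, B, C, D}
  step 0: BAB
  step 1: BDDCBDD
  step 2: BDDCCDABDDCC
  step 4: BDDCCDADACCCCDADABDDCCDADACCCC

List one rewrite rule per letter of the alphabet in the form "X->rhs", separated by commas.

A->C, B->BDD, C->DA, D->C

  step 1 ⇒ step 2: BDDCBDD ⇒ BDD·C·C·DA·BDD·C·C
    B ↦ BDD
    C ↦ DA
    D ↦ C
  step 0 ⇒ step 1: BAB ⇒ BDD·C·BDD
    A ↦ C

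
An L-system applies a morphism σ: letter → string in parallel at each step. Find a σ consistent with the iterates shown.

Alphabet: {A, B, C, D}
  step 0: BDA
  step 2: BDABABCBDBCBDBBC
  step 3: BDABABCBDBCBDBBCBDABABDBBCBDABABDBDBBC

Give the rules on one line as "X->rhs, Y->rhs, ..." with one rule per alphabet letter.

A->BC, B->BD, C->BBC, D->ABA

  step 2 ⇒ step 3: BDABABCBDBCBDBBC ⇒ BD·ABA·BC·BD·BC·BD·BBC·BD·ABA·BD·BBC·BD·ABA·BD·BD·BBC
    A ↦ BC
    B ↦ BD
    C ↦ BBC
    D ↦ ABA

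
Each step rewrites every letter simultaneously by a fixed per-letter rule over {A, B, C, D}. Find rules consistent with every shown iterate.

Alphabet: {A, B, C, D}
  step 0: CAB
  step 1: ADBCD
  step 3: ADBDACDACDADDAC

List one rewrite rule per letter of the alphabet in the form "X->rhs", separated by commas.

  step 0 ⇒ step 1: CAB ⇒ ADB·C·D
    A ↦ C
    B ↦ D
    C ↦ ADB
    D ↦ DA  (constrained at step 1)

A->C, B->D, C->ADB, D->DA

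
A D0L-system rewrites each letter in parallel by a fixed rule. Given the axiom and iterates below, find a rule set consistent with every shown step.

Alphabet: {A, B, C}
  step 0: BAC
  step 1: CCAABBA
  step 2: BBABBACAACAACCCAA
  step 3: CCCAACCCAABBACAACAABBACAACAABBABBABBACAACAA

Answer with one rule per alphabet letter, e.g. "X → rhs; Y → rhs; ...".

  step 2 ⇒ step 3: BBABBACAACAACCCAA ⇒ C·C·CAA·C·C·CAA·BBA·CAA·CAA·BBA·CAA·CAA·BBA·BBA·BBA·CAA·CAA
    A ↦ CAA
    B ↦ C
    C ↦ BBA

A->CAA, B->C, C->BBA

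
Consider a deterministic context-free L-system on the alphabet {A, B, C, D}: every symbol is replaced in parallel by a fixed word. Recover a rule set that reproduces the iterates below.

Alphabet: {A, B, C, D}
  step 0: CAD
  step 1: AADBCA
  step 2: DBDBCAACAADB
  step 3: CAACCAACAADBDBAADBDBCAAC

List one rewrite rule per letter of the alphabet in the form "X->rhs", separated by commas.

  step 2 ⇒ step 3: DBDBCAACAADB ⇒ CA·AC·CA·AC·AA·DB·DB·AA·DB·DB·CA·AC
    A ↦ DB
    B ↦ AC
    C ↦ AA
    D ↦ CA

A->DB, B->AC, C->AA, D->CA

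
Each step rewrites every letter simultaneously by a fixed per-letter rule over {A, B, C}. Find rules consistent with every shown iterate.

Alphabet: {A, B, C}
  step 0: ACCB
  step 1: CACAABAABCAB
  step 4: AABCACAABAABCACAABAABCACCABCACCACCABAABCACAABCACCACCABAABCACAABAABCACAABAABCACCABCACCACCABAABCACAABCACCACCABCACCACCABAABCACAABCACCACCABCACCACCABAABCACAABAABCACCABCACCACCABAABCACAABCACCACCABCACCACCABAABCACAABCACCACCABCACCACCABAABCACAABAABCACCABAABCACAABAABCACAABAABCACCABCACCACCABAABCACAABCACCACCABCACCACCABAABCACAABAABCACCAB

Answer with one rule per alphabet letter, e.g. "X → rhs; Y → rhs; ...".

  step 0 ⇒ step 1: ACCB ⇒ CAC·AAB·AAB·CAB
    A ↦ CAC
    B ↦ CAB
    C ↦ AAB

A->CAC, B->CAB, C->AAB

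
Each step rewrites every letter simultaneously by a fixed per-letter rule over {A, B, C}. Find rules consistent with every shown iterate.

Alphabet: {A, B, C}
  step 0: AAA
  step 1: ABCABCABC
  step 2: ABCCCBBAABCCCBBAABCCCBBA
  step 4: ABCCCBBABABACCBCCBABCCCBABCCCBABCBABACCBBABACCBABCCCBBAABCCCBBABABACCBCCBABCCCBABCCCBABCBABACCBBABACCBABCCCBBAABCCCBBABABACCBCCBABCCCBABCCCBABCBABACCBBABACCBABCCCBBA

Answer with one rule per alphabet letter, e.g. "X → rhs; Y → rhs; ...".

A->ABC, B->CCB, C->BA

  step 1 ⇒ step 2: ABCABCABC ⇒ ABC·CCB·BA·ABC·CCB·BA·ABC·CCB·BA
    A ↦ ABC
    B ↦ CCB
    C ↦ BA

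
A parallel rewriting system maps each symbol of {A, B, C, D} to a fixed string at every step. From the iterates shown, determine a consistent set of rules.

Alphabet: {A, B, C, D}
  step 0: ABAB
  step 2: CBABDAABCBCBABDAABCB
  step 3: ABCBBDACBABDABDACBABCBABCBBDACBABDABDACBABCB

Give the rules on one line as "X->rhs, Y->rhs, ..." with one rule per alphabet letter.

  step 2 ⇒ step 3: CBABDAABCBCBABDAABCB ⇒ AB·CB·BDA·CB·A·BDA·BDA·CB·AB·CB·AB·CB·BDA·CB·A·BDA·BDA·CB·AB·CB
    A ↦ BDA
    B ↦ CB
    C ↦ AB
    D ↦ A

A->BDA, B->CB, C->AB, D->A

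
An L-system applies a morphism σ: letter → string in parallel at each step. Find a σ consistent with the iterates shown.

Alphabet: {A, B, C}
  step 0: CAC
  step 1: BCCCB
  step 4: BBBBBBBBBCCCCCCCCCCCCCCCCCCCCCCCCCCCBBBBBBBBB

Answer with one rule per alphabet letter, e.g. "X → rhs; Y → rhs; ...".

A->CCC, B->AAA, C->B

  step 0 ⇒ step 1: CAC ⇒ B·CCC·B
    A ↦ CCC
    C ↦ B
    B ↦ AAA  (constrained at step 1)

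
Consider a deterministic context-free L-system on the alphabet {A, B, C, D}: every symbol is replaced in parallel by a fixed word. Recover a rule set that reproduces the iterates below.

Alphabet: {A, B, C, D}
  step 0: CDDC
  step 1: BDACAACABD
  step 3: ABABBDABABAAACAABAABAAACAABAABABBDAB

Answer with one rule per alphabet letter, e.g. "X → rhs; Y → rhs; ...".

A->AB, B->A, C->BD, D->ACA

  step 0 ⇒ step 1: CDDC ⇒ BD·ACA·ACA·BD
    C ↦ BD
    D ↦ ACA
    A ↦ AB  (constrained at step 1)
    B ↦ A  (constrained at step 1)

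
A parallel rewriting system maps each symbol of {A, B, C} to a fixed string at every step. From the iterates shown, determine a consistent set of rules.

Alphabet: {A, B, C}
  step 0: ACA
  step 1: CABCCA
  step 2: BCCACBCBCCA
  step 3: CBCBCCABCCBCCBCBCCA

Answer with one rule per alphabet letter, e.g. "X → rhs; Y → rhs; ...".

A->CA, B->C, C->BC

  step 2 ⇒ step 3: BCCACBCBCCA ⇒ C·BC·BC·CA·BC·C·BC·C·BC·BC·CA
    A ↦ CA
    B ↦ C
    C ↦ BC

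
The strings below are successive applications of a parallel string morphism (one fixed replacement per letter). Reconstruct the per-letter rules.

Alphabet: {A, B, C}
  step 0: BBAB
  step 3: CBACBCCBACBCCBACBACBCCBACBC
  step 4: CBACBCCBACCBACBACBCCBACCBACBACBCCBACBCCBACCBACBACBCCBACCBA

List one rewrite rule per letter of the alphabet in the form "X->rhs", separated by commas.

A->BC, B->C, C->CBA

  step 3 ⇒ step 4: CBACBCCBACBCCBACBACBCCBACBC ⇒ CBA·C·BC·CBA·C·CBA·CBA·C·BC·CBA·C·CBA·CBA·C·BC·CBA·C·BC·CBA·C·CBA·CBA·C·BC·CBA·C·CBA
    A ↦ BC
    B ↦ C
    C ↦ CBA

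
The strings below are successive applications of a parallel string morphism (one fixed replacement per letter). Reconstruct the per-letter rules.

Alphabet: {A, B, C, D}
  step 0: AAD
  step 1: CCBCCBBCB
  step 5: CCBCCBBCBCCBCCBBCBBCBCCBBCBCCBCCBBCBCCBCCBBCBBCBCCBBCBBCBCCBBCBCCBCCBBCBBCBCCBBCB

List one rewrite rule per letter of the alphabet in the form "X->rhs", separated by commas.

  step 0 ⇒ step 1: AAD ⇒ CCB·CCB·BCB
    A ↦ CCB
    D ↦ BCB
    B ↦ D  (constrained at step 1)
    C ↦ A  (constrained at step 1)

A->CCB, B->D, C->A, D->BCB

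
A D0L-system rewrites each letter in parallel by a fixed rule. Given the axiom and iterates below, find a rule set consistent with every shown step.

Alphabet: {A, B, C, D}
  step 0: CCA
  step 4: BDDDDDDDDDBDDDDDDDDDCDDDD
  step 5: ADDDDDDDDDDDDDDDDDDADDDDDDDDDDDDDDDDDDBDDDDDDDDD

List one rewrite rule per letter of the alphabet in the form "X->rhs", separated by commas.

  step 4 ⇒ step 5: BDDDDDDDDDBDDDDDDDDDCDDDD ⇒ A·DD·DD·DD·DD·DD·DD·DD·DD·DD·A·DD·DD·DD·DD·DD·DD·DD·DD·DD·BD·DD·DD·DD·DD
    B ↦ A
    C ↦ BD
    D ↦ DD
    A ↦ C  (constrained at step 0)

A->C, B->A, C->BD, D->DD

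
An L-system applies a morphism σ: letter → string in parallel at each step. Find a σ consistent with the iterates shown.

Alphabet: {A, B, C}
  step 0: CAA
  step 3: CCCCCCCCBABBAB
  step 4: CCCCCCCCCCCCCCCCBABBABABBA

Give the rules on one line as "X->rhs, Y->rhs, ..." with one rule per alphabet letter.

  step 3 ⇒ step 4: CCCCCCCCBABBAB ⇒ CC·CC·CC·CC·CC·CC·CC·CC·BA·B·BA·BA·B·BA
    A ↦ B
    B ↦ BA
    C ↦ CC

A->B, B->BA, C->CC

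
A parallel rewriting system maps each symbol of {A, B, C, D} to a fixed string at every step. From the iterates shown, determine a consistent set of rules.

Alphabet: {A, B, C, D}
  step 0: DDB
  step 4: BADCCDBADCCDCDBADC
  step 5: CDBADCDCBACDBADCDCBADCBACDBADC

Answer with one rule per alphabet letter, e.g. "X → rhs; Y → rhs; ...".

A->D, B->C, C->DC, D->BA

  step 4 ⇒ step 5: BADCCDBADCCDCDBADC ⇒ C·D·BA·DC·DC·BA·C·D·BA·DC·DC·BA·DC·BA·C·D·BA·DC
    A ↦ D
    B ↦ C
    C ↦ DC
    D ↦ BA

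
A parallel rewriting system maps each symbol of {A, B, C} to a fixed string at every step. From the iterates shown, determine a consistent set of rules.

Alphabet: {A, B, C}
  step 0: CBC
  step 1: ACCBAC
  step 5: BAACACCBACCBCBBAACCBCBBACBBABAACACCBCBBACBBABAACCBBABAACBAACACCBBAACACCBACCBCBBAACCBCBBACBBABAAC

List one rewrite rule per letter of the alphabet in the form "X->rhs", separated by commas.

  step 0 ⇒ step 1: CBC ⇒ AC·CB·AC
    B ↦ CB
    C ↦ AC
    A ↦ BA  (constrained at step 1)

A->BA, B->CB, C->AC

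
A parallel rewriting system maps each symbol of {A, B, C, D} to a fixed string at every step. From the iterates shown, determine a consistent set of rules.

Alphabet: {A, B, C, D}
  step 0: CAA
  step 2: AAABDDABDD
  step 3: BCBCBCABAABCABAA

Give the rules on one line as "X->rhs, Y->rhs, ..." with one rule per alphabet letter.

A->BC, B->AB, C->DD, D->A

  step 2 ⇒ step 3: AAABDDABDD ⇒ BC·BC·BC·AB·A·A·BC·AB·A·A
    A ↦ BC
    B ↦ AB
    D ↦ A
    C ↦ DD  (constrained at step 0)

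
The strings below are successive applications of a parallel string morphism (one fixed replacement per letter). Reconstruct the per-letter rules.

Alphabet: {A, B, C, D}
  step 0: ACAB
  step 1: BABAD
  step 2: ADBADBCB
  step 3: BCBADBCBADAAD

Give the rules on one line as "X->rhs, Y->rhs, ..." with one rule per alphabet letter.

A->B, B->AD, C->A, D->CB

  step 2 ⇒ step 3: ADBADBCB ⇒ B·CB·AD·B·CB·AD·A·AD
    A ↦ B
    B ↦ AD
    C ↦ A
    D ↦ CB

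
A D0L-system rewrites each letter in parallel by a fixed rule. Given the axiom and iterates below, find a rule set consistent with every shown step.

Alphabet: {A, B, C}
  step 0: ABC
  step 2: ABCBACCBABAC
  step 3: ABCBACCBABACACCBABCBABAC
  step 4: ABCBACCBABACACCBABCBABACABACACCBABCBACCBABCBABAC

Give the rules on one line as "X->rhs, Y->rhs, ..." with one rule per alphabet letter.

A->AB, B->CB, C->AC

  step 3 ⇒ step 4: ABCBACCBABACACCBABCBABAC ⇒ AB·CB·AC·CB·AB·AC·AC·CB·AB·CB·AB·AC·AB·AC·AC·CB·AB·CB·AC·CB·AB·CB·AB·AC
    A ↦ AB
    B ↦ CB
    C ↦ AC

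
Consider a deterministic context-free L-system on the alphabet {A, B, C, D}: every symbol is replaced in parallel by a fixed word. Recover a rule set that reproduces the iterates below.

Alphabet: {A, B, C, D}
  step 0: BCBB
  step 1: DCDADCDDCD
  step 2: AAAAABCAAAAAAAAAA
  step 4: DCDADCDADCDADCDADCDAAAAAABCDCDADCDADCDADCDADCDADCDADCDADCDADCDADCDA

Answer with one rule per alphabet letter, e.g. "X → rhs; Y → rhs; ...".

A->BC, B->DCD, C->A, D->AA

  step 1 ⇒ step 2: DCDADCDDCD ⇒ AA·A·AA·BC·AA·A·AA·AA·A·AA
    A ↦ BC
    C ↦ A
    D ↦ AA
  step 0 ⇒ step 1: BCBB ⇒ DCD·A·DCD·DCD
    B ↦ DCD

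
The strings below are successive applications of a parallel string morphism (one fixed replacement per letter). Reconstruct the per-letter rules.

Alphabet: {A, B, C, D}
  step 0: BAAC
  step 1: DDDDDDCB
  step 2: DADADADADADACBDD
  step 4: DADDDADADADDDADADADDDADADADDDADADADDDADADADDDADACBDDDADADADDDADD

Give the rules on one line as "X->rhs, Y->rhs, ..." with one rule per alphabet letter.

  step 1 ⇒ step 2: DDDDDDCB ⇒ DA·DA·DA·DA·DA·DA·CB·DD
    B ↦ DD
    C ↦ CB
    D ↦ DA
  step 0 ⇒ step 1: BAAC ⇒ DD·DD·DD·CB
    A ↦ DD

A->DD, B->DD, C->CB, D->DA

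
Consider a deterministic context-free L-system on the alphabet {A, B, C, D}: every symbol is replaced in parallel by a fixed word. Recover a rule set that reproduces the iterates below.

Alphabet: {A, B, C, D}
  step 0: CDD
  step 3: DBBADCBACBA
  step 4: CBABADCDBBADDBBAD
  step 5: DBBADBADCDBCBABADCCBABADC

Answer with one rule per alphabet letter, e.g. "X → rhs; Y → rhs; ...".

  step 4 ⇒ step 5: CBABADCDBBADDBBAD ⇒ DB·BA·D·BA·D·C·DB·C·BA·BA·D·C·C·BA·BA·D·C
    A ↦ D
    B ↦ BA
    C ↦ DB
    D ↦ C

A->D, B->BA, C->DB, D->C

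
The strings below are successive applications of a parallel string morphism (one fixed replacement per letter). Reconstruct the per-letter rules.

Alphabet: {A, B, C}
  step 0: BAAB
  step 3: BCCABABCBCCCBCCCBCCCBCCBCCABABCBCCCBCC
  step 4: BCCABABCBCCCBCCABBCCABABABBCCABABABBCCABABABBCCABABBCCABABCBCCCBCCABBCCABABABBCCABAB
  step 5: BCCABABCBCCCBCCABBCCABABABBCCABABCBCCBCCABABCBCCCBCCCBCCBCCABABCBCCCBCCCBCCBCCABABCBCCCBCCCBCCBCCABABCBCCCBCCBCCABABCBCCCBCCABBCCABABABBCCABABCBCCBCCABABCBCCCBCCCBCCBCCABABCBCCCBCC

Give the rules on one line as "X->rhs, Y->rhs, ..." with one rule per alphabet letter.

  step 4 ⇒ step 5: BCCABABCBCCCBCCABBCCABABABBCCABABABBCCABABABBCCABABBCCABABCBCCCBCCABBCCABABABBCCABAB ⇒ BCC·AB·AB·C·BCC·C·BCC·AB·BCC·AB·AB·AB·BCC·AB·AB·C·BCC·BCC·AB·AB·C·BCC·C·BCC·C·BCC·BCC·AB·AB·C·BCC·C·BCC·C·BCC·BCC·AB·AB·C·BCC·C·BCC·C·BCC·BCC·AB·AB·C·BCC·C·BCC·BCC·AB·AB·C·BCC·C·BCC·AB·BCC·AB·AB·AB·BCC·AB·AB·C·BCC·BCC·AB·AB·C·BCC·C·BCC·C·BCC·BCC·AB·AB·C·BCC·C·BCC
    A ↦ C
    B ↦ BCC
    C ↦ AB

A->C, B->BCC, C->AB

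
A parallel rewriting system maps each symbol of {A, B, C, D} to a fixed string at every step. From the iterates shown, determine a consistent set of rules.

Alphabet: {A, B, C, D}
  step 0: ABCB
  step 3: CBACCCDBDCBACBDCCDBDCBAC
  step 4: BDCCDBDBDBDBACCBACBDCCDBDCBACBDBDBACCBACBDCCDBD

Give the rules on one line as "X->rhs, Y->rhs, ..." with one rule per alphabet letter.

  step 3 ⇒ step 4: CBACCCDBDCBACBDCCDBDCBAC ⇒ BD·C·CD·BD·BD·BD·BAC·C·BAC·BD·C·CD·BD·C·BAC·BD·BD·BAC·C·BAC·BD·C·CD·BD
    A ↦ CD
    B ↦ C
    C ↦ BD
    D ↦ BAC

A->CD, B->C, C->BD, D->BAC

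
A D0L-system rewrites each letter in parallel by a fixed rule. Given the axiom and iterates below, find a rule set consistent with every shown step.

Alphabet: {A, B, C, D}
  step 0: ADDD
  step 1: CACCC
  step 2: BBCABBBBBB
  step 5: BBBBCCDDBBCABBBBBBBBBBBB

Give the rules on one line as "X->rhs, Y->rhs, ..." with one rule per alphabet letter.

A->CA, B->D, C->BB, D->C

  step 1 ⇒ step 2: CACCC ⇒ BB·CA·BB·BB·BB
    A ↦ CA
    C ↦ BB
    B ↦ D  (constrained at step 2)
  step 0 ⇒ step 1: ADDD ⇒ CA·C·C·C
    D ↦ C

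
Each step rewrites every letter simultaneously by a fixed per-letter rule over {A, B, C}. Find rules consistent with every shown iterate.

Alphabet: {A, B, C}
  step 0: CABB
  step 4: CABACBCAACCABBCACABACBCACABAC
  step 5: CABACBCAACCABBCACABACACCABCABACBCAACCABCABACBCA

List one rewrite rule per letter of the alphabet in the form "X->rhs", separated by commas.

  step 4 ⇒ step 5: CABACBCAACCABBCACABACBCACABAC ⇒ CA·B·AC·B·CA·AC·CA·B·B·CA·CA·B·AC·AC·CA·B·CA·B·AC·B·CA·AC·CA·B·CA·B·AC·B·CA
    A ↦ B
    B ↦ AC
    C ↦ CA

A->B, B->AC, C->CA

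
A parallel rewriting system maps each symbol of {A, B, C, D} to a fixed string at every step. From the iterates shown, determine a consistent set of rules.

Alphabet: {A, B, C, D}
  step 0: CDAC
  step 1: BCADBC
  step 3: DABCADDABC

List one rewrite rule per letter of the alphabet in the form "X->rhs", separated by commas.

  step 0 ⇒ step 1: CDAC ⇒ BC·A·D·BC
    A ↦ D
    C ↦ BC
    D ↦ A
    B ↦ A  (constrained at step 1)

A->D, B->A, C->BC, D->A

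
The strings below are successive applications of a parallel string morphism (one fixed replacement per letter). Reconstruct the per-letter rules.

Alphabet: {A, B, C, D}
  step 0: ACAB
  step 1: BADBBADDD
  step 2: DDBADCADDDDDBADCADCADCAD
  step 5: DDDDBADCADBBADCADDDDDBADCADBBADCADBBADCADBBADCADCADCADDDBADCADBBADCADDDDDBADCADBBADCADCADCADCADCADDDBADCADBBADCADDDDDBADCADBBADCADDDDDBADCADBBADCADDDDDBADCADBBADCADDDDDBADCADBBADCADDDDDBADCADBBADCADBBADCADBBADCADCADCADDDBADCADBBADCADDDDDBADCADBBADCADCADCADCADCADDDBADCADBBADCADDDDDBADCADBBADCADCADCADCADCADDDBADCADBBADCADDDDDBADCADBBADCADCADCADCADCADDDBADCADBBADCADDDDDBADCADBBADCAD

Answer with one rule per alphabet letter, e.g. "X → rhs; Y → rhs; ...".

A->BAD, B->DD, C->B, D->CAD

  step 1 ⇒ step 2: BADBBADDD ⇒ DD·BAD·CAD·DD·DD·BAD·CAD·CAD·CAD
    A ↦ BAD
    B ↦ DD
    D ↦ CAD
  step 0 ⇒ step 1: ACAB ⇒ BAD·B·BAD·DD
    C ↦ B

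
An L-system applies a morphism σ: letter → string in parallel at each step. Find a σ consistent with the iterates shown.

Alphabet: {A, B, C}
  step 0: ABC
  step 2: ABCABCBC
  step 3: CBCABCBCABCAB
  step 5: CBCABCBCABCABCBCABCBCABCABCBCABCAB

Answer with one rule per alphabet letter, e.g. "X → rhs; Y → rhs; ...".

A->CB, B->C, C->AB

  step 2 ⇒ step 3: ABCABCBC ⇒ CB·C·AB·CB·C·AB·C·AB
    A ↦ CB
    B ↦ C
    C ↦ AB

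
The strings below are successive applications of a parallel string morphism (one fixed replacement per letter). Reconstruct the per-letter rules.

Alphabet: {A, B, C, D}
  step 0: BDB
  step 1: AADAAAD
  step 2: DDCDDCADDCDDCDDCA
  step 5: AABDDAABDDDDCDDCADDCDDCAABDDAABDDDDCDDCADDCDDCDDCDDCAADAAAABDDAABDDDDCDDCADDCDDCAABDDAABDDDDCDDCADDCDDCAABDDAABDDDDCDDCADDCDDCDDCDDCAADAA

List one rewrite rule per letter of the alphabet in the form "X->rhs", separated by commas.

A->DDC, B->AAD, C->BDD, D->A

  step 1 ⇒ step 2: AADAAAD ⇒ DDC·DDC·A·DDC·DDC·DDC·A
    A ↦ DDC
    D ↦ A
  step 0 ⇒ step 1: BDB ⇒ AAD·A·AAD
    B ↦ AAD
    C ↦ BDD  (constrained at step 2)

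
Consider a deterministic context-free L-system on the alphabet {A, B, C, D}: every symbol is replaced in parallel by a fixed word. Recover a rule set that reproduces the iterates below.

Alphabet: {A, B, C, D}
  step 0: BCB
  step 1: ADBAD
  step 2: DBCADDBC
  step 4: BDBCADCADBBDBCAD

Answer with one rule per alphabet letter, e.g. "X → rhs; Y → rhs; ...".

A->DB, B->AD, C->B, D->C

  step 1 ⇒ step 2: ADBAD ⇒ DB·C·AD·DB·C
    A ↦ DB
    B ↦ AD
    D ↦ C
  step 0 ⇒ step 1: BCB ⇒ AD·B·AD
    C ↦ B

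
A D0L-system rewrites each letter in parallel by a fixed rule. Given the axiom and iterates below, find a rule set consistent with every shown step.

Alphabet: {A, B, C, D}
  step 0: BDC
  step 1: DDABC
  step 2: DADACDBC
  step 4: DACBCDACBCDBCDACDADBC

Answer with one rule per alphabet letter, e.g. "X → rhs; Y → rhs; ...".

  step 1 ⇒ step 2: DDABC ⇒ DA·DA·C·D·BC
    A ↦ C
    B ↦ D
    C ↦ BC
    D ↦ DA

A->C, B->D, C->BC, D->DA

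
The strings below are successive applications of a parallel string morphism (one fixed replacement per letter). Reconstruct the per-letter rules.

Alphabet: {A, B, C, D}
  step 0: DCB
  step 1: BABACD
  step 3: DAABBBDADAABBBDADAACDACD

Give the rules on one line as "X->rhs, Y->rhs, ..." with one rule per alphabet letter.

  step 0 ⇒ step 1: DCB ⇒ B·AB·ACD
    B ↦ ACD
    C ↦ AB
    D ↦ B
    A ↦ DA  (constrained at step 1)

A->DA, B->ACD, C->AB, D->B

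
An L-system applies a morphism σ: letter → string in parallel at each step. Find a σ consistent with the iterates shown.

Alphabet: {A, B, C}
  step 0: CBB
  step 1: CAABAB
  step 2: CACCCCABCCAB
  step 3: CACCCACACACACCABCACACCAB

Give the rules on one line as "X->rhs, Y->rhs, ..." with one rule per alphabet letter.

  step 2 ⇒ step 3: CACCCCABCCAB ⇒ CA·CC·CA·CA·CA·CA·CC·AB·CA·CA·CC·AB
    A ↦ CC
    B ↦ AB
    C ↦ CA

A->CC, B->AB, C->CA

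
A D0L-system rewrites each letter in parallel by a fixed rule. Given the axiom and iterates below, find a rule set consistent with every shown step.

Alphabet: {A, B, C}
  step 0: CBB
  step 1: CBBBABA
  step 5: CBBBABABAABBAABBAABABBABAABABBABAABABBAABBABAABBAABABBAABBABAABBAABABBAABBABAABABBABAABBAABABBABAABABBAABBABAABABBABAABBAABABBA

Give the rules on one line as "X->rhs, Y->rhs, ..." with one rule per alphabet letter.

A->AB, B->BA, C->CBB

  step 0 ⇒ step 1: CBB ⇒ CBB·BA·BA
    B ↦ BA
    C ↦ CBB
    A ↦ AB  (constrained at step 1)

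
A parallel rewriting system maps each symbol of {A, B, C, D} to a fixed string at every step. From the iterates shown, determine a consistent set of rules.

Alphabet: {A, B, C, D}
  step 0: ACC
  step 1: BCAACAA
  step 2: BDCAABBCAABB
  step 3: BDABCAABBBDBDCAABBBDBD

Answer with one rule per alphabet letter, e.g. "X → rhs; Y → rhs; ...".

  step 2 ⇒ step 3: BDCAABBCAABB ⇒ BD·AB·CAA·B·B·BD·BD·CAA·B·B·BD·BD
    A ↦ B
    B ↦ BD
    C ↦ CAA
    D ↦ AB

A->B, B->BD, C->CAA, D->AB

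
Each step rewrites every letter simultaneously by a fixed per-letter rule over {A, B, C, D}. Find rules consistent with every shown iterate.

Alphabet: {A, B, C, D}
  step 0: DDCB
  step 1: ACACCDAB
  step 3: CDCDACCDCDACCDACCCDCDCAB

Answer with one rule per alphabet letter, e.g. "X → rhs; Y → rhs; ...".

A->C, B->AB, C->CD, D->AC

  step 0 ⇒ step 1: DDCB ⇒ AC·AC·CD·AB
    B ↦ AB
    C ↦ CD
    D ↦ AC
    A ↦ C  (constrained at step 1)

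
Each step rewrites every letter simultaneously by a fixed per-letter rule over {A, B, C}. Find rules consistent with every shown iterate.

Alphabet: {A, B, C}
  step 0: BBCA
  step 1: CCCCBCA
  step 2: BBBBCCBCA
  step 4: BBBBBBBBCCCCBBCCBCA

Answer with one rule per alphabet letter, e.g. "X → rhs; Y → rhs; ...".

A->CA, B->CC, C->B

  step 1 ⇒ step 2: CCCCBCA ⇒ B·B·B·B·CC·B·CA
    A ↦ CA
    B ↦ CC
    C ↦ B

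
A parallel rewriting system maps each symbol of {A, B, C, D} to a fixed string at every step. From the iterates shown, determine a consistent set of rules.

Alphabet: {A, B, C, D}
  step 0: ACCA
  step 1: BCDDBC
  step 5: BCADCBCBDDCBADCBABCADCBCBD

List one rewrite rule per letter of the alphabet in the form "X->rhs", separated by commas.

A->BC, B->CB, C->D, D->A

  step 0 ⇒ step 1: ACCA ⇒ BC·D·D·BC
    A ↦ BC
    C ↦ D
    B ↦ CB  (constrained at step 1)
    D ↦ A  (constrained at step 1)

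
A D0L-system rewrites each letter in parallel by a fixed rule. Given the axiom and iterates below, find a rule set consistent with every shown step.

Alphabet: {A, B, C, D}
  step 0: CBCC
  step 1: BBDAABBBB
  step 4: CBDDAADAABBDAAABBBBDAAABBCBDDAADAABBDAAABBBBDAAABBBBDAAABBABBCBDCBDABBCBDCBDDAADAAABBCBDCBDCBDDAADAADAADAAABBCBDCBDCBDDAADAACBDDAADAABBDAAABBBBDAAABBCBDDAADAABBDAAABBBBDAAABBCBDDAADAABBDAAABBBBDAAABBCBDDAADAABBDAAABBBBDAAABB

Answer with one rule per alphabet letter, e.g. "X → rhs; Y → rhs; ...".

  step 0 ⇒ step 1: CBCC ⇒ BB·DAA·BB·BB
    B ↦ DAA
    C ↦ BB
    A ↦ CBD  (constrained at step 1)
    D ↦ ABB  (constrained at step 1)

A->CBD, B->DAA, C->BB, D->ABB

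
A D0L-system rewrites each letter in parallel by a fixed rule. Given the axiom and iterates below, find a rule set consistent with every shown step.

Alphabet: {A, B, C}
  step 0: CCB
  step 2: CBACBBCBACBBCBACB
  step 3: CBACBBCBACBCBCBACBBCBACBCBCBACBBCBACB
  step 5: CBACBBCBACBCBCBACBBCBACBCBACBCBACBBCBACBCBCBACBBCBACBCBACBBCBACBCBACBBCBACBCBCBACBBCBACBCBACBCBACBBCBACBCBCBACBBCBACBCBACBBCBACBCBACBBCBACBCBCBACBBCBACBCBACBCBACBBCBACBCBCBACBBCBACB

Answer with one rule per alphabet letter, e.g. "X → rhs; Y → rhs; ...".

  step 2 ⇒ step 3: CBACBBCBACBBCBACB ⇒ CBA·CB·B·CBA·CB·CB·CBA·CB·B·CBA·CB·CB·CBA·CB·B·CBA·CB
    A ↦ B
    B ↦ CB
    C ↦ CBA

A->B, B->CB, C->CBA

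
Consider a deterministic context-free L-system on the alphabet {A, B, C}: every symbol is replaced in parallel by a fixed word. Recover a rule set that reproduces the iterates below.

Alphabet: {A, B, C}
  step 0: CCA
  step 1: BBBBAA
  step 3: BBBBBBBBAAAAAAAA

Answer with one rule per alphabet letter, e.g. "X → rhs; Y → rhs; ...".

A->AA, B->C, C->BB

  step 0 ⇒ step 1: CCA ⇒ BB·BB·AA
    A ↦ AA
    C ↦ BB
    B ↦ C  (constrained at step 1)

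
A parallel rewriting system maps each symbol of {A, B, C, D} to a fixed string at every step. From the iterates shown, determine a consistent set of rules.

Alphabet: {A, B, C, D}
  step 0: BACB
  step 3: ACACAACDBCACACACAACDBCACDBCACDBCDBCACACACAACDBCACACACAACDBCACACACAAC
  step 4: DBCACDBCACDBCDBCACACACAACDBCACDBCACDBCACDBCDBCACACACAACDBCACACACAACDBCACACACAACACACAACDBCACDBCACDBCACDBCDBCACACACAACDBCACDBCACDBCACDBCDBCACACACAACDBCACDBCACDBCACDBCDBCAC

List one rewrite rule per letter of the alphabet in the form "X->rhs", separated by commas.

A->DBC, B->ACA, C->AC, D->AC

  step 3 ⇒ step 4: ACACAACDBCACACACAACDBCACDBCACDBCDBCACACACAACDBCACACACAACDBCACACACAAC ⇒ DBC·AC·DBC·AC·DBC·DBC·AC·AC·ACA·AC·DBC·AC·DBC·AC·DBC·AC·DBC·DBC·AC·AC·ACA·AC·DBC·AC·AC·ACA·AC·DBC·AC·AC·ACA·AC·AC·ACA·AC·DBC·AC·DBC·AC·DBC·AC·DBC·DBC·AC·AC·ACA·AC·DBC·AC·DBC·AC·DBC·AC·DBC·DBC·AC·AC·ACA·AC·DBC·AC·DBC·AC·DBC·AC·DBC·DBC·AC
    A ↦ DBC
    B ↦ ACA
    C ↦ AC
    D ↦ AC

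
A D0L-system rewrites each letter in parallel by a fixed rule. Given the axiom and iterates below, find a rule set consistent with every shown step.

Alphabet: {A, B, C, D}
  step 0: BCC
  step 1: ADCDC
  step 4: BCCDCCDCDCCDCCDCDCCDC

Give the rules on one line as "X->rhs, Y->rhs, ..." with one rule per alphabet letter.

  step 0 ⇒ step 1: BCC ⇒ A·DC·DC
    B ↦ A
    C ↦ DC
    A ↦ BC  (constrained at step 1)
    D ↦ C  (constrained at step 1)

A->BC, B->A, C->DC, D->C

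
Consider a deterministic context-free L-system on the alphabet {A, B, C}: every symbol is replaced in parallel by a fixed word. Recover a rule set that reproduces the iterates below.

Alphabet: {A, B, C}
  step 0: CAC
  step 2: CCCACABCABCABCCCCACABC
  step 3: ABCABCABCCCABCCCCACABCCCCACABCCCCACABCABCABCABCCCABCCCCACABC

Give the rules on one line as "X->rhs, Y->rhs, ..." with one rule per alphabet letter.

A->CC, B->CAC, C->ABC

  step 2 ⇒ step 3: CCCACABCABCABCCCCACABC ⇒ ABC·ABC·ABC·CC·ABC·CC·CAC·ABC·CC·CAC·ABC·CC·CAC·ABC·ABC·ABC·ABC·CC·ABC·CC·CAC·ABC
    A ↦ CC
    B ↦ CAC
    C ↦ ABC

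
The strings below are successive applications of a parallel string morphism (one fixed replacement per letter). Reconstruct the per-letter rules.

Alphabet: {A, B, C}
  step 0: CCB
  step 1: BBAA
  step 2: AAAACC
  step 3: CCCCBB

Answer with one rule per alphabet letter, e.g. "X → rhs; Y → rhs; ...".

A->C, B->AA, C->B

  step 2 ⇒ step 3: AAAACC ⇒ C·C·C·C·B·B
    A ↦ C
    C ↦ B
  step 0 ⇒ step 1: CCB ⇒ B·B·AA
    B ↦ AA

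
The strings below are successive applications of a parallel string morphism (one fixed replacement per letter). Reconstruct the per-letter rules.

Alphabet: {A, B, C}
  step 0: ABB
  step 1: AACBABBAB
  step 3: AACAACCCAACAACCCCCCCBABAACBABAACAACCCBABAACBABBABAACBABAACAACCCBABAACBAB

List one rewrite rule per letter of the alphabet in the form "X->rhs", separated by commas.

A->AAC, B->BAB, C->CC

  step 0 ⇒ step 1: ABB ⇒ AAC·BAB·BAB
    A ↦ AAC
    B ↦ BAB
    C ↦ CC  (constrained at step 1)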